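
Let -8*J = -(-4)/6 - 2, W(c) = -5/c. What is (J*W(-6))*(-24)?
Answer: -10/3 ≈ -3.3333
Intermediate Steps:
J = ⅙ (J = -(-(-4)/6 - 2)/8 = -(-2*(-⅓) - 2)/8 = -(⅔ - 2)/8 = -⅛*(-4/3) = ⅙ ≈ 0.16667)
(J*W(-6))*(-24) = ((-5/(-6))/6)*(-24) = ((-5*(-⅙))/6)*(-24) = ((⅙)*(⅚))*(-24) = (5/36)*(-24) = -10/3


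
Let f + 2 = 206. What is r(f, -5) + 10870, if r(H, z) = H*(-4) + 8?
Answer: 10062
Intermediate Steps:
f = 204 (f = -2 + 206 = 204)
r(H, z) = 8 - 4*H (r(H, z) = -4*H + 8 = 8 - 4*H)
r(f, -5) + 10870 = (8 - 4*204) + 10870 = (8 - 816) + 10870 = -808 + 10870 = 10062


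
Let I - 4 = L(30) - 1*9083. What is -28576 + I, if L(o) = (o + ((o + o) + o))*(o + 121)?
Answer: -19535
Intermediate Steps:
L(o) = 4*o*(121 + o) (L(o) = (o + (2*o + o))*(121 + o) = (o + 3*o)*(121 + o) = (4*o)*(121 + o) = 4*o*(121 + o))
I = 9041 (I = 4 + (4*30*(121 + 30) - 1*9083) = 4 + (4*30*151 - 9083) = 4 + (18120 - 9083) = 4 + 9037 = 9041)
-28576 + I = -28576 + 9041 = -19535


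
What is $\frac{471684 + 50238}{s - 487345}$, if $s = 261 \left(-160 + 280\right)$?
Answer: $- \frac{14106}{12325} \approx -1.1445$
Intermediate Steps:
$s = 31320$ ($s = 261 \cdot 120 = 31320$)
$\frac{471684 + 50238}{s - 487345} = \frac{471684 + 50238}{31320 - 487345} = \frac{521922}{-456025} = 521922 \left(- \frac{1}{456025}\right) = - \frac{14106}{12325}$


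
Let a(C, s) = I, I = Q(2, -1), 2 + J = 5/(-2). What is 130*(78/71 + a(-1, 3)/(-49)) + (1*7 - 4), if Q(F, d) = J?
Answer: 548832/3479 ≈ 157.76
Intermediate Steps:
J = -9/2 (J = -2 + 5/(-2) = -2 + 5*(-½) = -2 - 5/2 = -9/2 ≈ -4.5000)
Q(F, d) = -9/2
I = -9/2 ≈ -4.5000
a(C, s) = -9/2
130*(78/71 + a(-1, 3)/(-49)) + (1*7 - 4) = 130*(78/71 - 9/2/(-49)) + (1*7 - 4) = 130*(78*(1/71) - 9/2*(-1/49)) + (7 - 4) = 130*(78/71 + 9/98) + 3 = 130*(8283/6958) + 3 = 538395/3479 + 3 = 548832/3479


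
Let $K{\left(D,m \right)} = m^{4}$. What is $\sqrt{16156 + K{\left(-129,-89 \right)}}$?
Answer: $\sqrt{62758397} \approx 7922.0$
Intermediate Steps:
$\sqrt{16156 + K{\left(-129,-89 \right)}} = \sqrt{16156 + \left(-89\right)^{4}} = \sqrt{16156 + 62742241} = \sqrt{62758397}$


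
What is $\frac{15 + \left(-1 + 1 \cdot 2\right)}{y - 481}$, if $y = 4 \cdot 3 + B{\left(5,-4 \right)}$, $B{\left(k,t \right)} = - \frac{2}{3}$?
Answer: $- \frac{48}{1409} \approx -0.034067$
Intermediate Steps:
$B{\left(k,t \right)} = - \frac{2}{3}$ ($B{\left(k,t \right)} = \left(-2\right) \frac{1}{3} = - \frac{2}{3}$)
$y = \frac{34}{3}$ ($y = 4 \cdot 3 - \frac{2}{3} = 12 - \frac{2}{3} = \frac{34}{3} \approx 11.333$)
$\frac{15 + \left(-1 + 1 \cdot 2\right)}{y - 481} = \frac{15 + \left(-1 + 1 \cdot 2\right)}{\frac{34}{3} - 481} = \frac{15 + \left(-1 + 2\right)}{- \frac{1409}{3}} = \left(15 + 1\right) \left(- \frac{3}{1409}\right) = 16 \left(- \frac{3}{1409}\right) = - \frac{48}{1409}$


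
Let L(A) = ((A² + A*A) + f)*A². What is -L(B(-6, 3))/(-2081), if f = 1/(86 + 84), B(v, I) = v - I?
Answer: 2230821/353770 ≈ 6.3058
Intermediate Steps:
f = 1/170 ≈ 0.0058824
L(A) = A²*(1/170 + 2*A²) (L(A) = ((A² + A*A) + 1/170)*A² = ((A² + A²) + 1/170)*A² = (2*A² + 1/170)*A² = (1/170 + 2*A²)*A² = A²*(1/170 + 2*A²))
-L(B(-6, 3))/(-2081) = -(2*(-6 - 1*3)⁴ + (-6 - 1*3)²/170)/(-2081) = -(2*(-6 - 3)⁴ + (-6 - 3)²/170)*(-1)/2081 = -(2*(-9)⁴ + (1/170)*(-9)²)*(-1)/2081 = -(2*6561 + (1/170)*81)*(-1)/2081 = -(13122 + 81/170)*(-1)/2081 = -2230821*(-1)/(170*2081) = -1*(-2230821/353770) = 2230821/353770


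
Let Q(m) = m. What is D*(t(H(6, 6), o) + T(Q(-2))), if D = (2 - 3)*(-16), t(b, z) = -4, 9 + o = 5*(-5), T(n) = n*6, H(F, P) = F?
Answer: -256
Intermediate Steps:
T(n) = 6*n
o = -34 (o = -9 + 5*(-5) = -9 - 25 = -34)
D = 16 (D = -1*(-16) = 16)
D*(t(H(6, 6), o) + T(Q(-2))) = 16*(-4 + 6*(-2)) = 16*(-4 - 12) = 16*(-16) = -256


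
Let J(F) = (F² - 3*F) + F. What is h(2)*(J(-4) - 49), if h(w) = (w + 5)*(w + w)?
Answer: -700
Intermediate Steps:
J(F) = F² - 2*F
h(w) = 2*w*(5 + w) (h(w) = (5 + w)*(2*w) = 2*w*(5 + w))
h(2)*(J(-4) - 49) = (2*2*(5 + 2))*(-4*(-2 - 4) - 49) = (2*2*7)*(-4*(-6) - 49) = 28*(24 - 49) = 28*(-25) = -700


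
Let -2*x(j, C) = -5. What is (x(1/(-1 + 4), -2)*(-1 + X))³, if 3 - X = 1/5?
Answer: 729/8 ≈ 91.125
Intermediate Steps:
x(j, C) = 5/2 (x(j, C) = -½*(-5) = 5/2)
X = 14/5 (X = 3 - 1/5 = 3 - 1*⅕ = 3 - ⅕ = 14/5 ≈ 2.8000)
(x(1/(-1 + 4), -2)*(-1 + X))³ = (5*(-1 + 14/5)/2)³ = ((5/2)*(9/5))³ = (9/2)³ = 729/8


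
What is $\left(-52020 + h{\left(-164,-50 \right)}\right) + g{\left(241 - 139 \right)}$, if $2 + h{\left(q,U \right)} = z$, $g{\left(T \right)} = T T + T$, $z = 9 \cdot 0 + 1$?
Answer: $-41515$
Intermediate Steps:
$z = 1$ ($z = 0 + 1 = 1$)
$g{\left(T \right)} = T + T^{2}$ ($g{\left(T \right)} = T^{2} + T = T + T^{2}$)
$h{\left(q,U \right)} = -1$ ($h{\left(q,U \right)} = -2 + 1 = -1$)
$\left(-52020 + h{\left(-164,-50 \right)}\right) + g{\left(241 - 139 \right)} = \left(-52020 - 1\right) + \left(241 - 139\right) \left(1 + \left(241 - 139\right)\right) = -52021 + \left(241 - 139\right) \left(1 + \left(241 - 139\right)\right) = -52021 + 102 \left(1 + 102\right) = -52021 + 102 \cdot 103 = -52021 + 10506 = -41515$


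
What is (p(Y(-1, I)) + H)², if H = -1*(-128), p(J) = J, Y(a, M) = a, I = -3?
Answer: 16129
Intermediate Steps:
H = 128
(p(Y(-1, I)) + H)² = (-1 + 128)² = 127² = 16129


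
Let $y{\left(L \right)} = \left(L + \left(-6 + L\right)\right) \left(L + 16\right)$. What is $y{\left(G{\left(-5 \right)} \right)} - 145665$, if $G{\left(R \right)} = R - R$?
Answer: $-145761$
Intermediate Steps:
$G{\left(R \right)} = 0$
$y{\left(L \right)} = \left(-6 + 2 L\right) \left(16 + L\right)$
$y{\left(G{\left(-5 \right)} \right)} - 145665 = \left(-96 + 2 \cdot 0^{2} + 26 \cdot 0\right) - 145665 = \left(-96 + 2 \cdot 0 + 0\right) - 145665 = \left(-96 + 0 + 0\right) - 145665 = -96 - 145665 = -145761$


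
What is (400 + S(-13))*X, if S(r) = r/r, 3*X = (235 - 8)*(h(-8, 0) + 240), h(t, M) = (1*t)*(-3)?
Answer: 8010376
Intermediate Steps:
h(t, M) = -3*t (h(t, M) = t*(-3) = -3*t)
X = 19976 (X = ((235 - 8)*(-3*(-8) + 240))/3 = (227*(24 + 240))/3 = (227*264)/3 = (⅓)*59928 = 19976)
S(r) = 1
(400 + S(-13))*X = (400 + 1)*19976 = 401*19976 = 8010376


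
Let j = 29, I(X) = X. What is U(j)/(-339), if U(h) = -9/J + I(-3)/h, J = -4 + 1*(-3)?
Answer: -80/22939 ≈ -0.0034875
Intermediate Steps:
J = -7 (J = -4 - 3 = -7)
U(h) = 9/7 - 3/h (U(h) = -9/(-7) - 3/h = -9*(-1/7) - 3/h = 9/7 - 3/h)
U(j)/(-339) = (9/7 - 3/29)/(-339) = (9/7 - 3*1/29)*(-1/339) = (9/7 - 3/29)*(-1/339) = (240/203)*(-1/339) = -80/22939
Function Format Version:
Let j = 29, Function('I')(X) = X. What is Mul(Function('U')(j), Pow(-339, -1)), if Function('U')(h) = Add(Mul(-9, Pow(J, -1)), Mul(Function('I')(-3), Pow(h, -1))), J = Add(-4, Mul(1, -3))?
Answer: Rational(-80, 22939) ≈ -0.0034875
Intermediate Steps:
J = -7 (J = Add(-4, -3) = -7)
Function('U')(h) = Add(Rational(9, 7), Mul(-3, Pow(h, -1))) (Function('U')(h) = Add(Mul(-9, Pow(-7, -1)), Mul(-3, Pow(h, -1))) = Add(Mul(-9, Rational(-1, 7)), Mul(-3, Pow(h, -1))) = Add(Rational(9, 7), Mul(-3, Pow(h, -1))))
Mul(Function('U')(j), Pow(-339, -1)) = Mul(Add(Rational(9, 7), Mul(-3, Pow(29, -1))), Pow(-339, -1)) = Mul(Add(Rational(9, 7), Mul(-3, Rational(1, 29))), Rational(-1, 339)) = Mul(Add(Rational(9, 7), Rational(-3, 29)), Rational(-1, 339)) = Mul(Rational(240, 203), Rational(-1, 339)) = Rational(-80, 22939)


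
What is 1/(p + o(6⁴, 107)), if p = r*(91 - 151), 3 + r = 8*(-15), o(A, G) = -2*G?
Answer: 1/7166 ≈ 0.00013955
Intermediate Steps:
r = -123 (r = -3 + 8*(-15) = -3 - 120 = -123)
p = 7380 (p = -123*(91 - 151) = -123*(-60) = 7380)
1/(p + o(6⁴, 107)) = 1/(7380 - 2*107) = 1/(7380 - 214) = 1/7166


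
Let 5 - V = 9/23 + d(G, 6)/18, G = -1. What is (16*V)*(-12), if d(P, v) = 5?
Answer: -57376/69 ≈ -831.54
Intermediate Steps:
V = 1793/414 (V = 5 - (9/23 + 5/18) = 5 - 1*277/414 = 5 - 277/414 = 1793/414 ≈ 4.3309)
(16*V)*(-12) = (16*(1793/414))*(-12) = (14344/207)*(-12) = -57376/69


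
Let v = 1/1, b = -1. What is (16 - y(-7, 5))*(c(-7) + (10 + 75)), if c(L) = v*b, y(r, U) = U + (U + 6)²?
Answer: -9240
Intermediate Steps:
y(r, U) = U + (6 + U)²
v = 1
c(L) = -1 (c(L) = 1*(-1) = -1)
(16 - y(-7, 5))*(c(-7) + (10 + 75)) = (16 - (5 + (6 + 5)²))*(-1 + (10 + 75)) = (16 - (5 + 11²))*(-1 + 85) = (16 - (5 + 121))*84 = (16 - 1*126)*84 = (16 - 126)*84 = -110*84 = -9240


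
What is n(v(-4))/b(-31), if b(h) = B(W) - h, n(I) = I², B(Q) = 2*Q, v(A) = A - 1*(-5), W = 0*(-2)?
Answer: 1/31 ≈ 0.032258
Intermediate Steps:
W = 0
v(A) = 5 + A (v(A) = A + 5 = 5 + A)
b(h) = -h (b(h) = 2*0 - h = 0 - h = -h)
n(v(-4))/b(-31) = (5 - 4)²/((-1*(-31))) = 1²/31 = 1*(1/31) = 1/31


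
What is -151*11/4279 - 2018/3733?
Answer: -1348685/1452137 ≈ -0.92876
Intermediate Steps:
-151*11/4279 - 2018/3733 = -1661*1/4279 - 2018*1/3733 = -151/389 - 2018/3733 = -1348685/1452137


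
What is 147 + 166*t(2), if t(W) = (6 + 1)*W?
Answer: 2471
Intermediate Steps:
t(W) = 7*W
147 + 166*t(2) = 147 + 166*(7*2) = 147 + 166*14 = 147 + 2324 = 2471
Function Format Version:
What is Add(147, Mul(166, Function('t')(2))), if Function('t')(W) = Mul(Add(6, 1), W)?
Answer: 2471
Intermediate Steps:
Function('t')(W) = Mul(7, W)
Add(147, Mul(166, Function('t')(2))) = Add(147, Mul(166, Mul(7, 2))) = Add(147, Mul(166, 14)) = Add(147, 2324) = 2471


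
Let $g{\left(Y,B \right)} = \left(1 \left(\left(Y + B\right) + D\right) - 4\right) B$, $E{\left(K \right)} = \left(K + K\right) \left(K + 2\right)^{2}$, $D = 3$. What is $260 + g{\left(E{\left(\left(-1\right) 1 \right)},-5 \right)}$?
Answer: $300$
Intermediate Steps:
$E{\left(K \right)} = 2 K \left(2 + K\right)^{2}$
$g{\left(Y,B \right)} = B \left(-1 + B + Y\right)$ ($g{\left(Y,B \right)} = \left(1 \left(\left(Y + B\right) + 3\right) - 4\right) B = \left(1 \left(\left(B + Y\right) + 3\right) - 4\right) B = \left(1 \left(3 + B + Y\right) - 4\right) B = \left(\left(3 + B + Y\right) - 4\right) B = \left(-1 + B + Y\right) B = B \left(-1 + B + Y\right)$)
$260 + g{\left(E{\left(\left(-1\right) 1 \right)},-5 \right)} = 260 - 5 \left(-1 - 5 + 2 \left(\left(-1\right) 1\right) \left(2 - 1\right)^{2}\right) = 260 - 5 \left(-1 - 5 + 2 \left(-1\right) \left(2 - 1\right)^{2}\right) = 260 - 5 \left(-1 - 5 + 2 \left(-1\right) 1^{2}\right) = 260 - 5 \left(-1 - 5 + 2 \left(-1\right) 1\right) = 260 - 5 \left(-1 - 5 - 2\right) = 260 - -40 = 260 + 40 = 300$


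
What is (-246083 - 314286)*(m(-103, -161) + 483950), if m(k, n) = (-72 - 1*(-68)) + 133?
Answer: -271262865151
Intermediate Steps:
m(k, n) = 129 (m(k, n) = (-72 + 68) + 133 = -4 + 133 = 129)
(-246083 - 314286)*(m(-103, -161) + 483950) = (-246083 - 314286)*(129 + 483950) = -560369*484079 = -271262865151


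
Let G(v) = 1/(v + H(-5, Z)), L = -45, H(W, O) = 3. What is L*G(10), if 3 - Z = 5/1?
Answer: -45/13 ≈ -3.4615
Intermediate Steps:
Z = -2 (Z = 3 - 5/1 = 3 - 5 = -2)
G(v) = 1/(3 + v) (G(v) = 1/(v + 3) = 1/(3 + v))
L*G(10) = -45/(3 + 10) = -45/13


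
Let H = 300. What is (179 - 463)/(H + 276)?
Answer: -71/144 ≈ -0.49306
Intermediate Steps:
(179 - 463)/(H + 276) = (179 - 463)/(300 + 276) = -284/576 = -284*1/576 = -71/144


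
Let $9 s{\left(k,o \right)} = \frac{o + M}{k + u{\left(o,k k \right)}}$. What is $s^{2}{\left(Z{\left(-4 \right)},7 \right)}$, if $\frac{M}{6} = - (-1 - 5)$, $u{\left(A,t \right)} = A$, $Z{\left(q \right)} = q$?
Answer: $\frac{1849}{729} \approx 2.5364$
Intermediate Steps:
$M = 36$ ($M = 6 \left(- (-1 - 5)\right) = 6 \left(\left(-1\right) \left(-6\right)\right) = 6 \cdot 6 = 36$)
$s{\left(k,o \right)} = \frac{36 + o}{9 \left(k + o\right)}$ ($s{\left(k,o \right)} = \frac{\left(o + 36\right) \frac{1}{k + o}}{9} = \frac{\left(36 + o\right) \frac{1}{k + o}}{9} = \frac{\frac{1}{k + o} \left(36 + o\right)}{9} = \frac{36 + o}{9 \left(k + o\right)}$)
$s^{2}{\left(Z{\left(-4 \right)},7 \right)} = \left(\frac{4 + \frac{1}{9} \cdot 7}{-4 + 7}\right)^{2} = \left(\frac{4 + \frac{7}{9}}{3}\right)^{2} = \left(\frac{1}{3} \cdot \frac{43}{9}\right)^{2} = \left(\frac{43}{27}\right)^{2} = \frac{1849}{729}$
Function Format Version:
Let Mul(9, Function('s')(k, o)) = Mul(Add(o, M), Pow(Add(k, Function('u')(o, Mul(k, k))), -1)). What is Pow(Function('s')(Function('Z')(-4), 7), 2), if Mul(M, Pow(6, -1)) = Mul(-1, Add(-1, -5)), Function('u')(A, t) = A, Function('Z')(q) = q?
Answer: Rational(1849, 729) ≈ 2.5364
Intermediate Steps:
M = 36 (M = Mul(6, Mul(-1, Add(-1, -5))) = Mul(6, Mul(-1, -6)) = Mul(6, 6) = 36)
Function('s')(k, o) = Mul(Rational(1, 9), Pow(Add(k, o), -1), Add(36, o)) (Function('s')(k, o) = Mul(Rational(1, 9), Mul(Add(o, 36), Pow(Add(k, o), -1))) = Mul(Rational(1, 9), Mul(Add(36, o), Pow(Add(k, o), -1))) = Mul(Rational(1, 9), Mul(Pow(Add(k, o), -1), Add(36, o))) = Mul(Rational(1, 9), Pow(Add(k, o), -1), Add(36, o)))
Pow(Function('s')(Function('Z')(-4), 7), 2) = Pow(Mul(Pow(Add(-4, 7), -1), Add(4, Mul(Rational(1, 9), 7))), 2) = Pow(Mul(Pow(3, -1), Add(4, Rational(7, 9))), 2) = Pow(Mul(Rational(1, 3), Rational(43, 9)), 2) = Pow(Rational(43, 27), 2) = Rational(1849, 729)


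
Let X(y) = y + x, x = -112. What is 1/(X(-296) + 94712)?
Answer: 1/94304 ≈ 1.0604e-5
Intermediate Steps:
X(y) = -112 + y (X(y) = y - 112 = -112 + y)
1/(X(-296) + 94712) = 1/((-112 - 296) + 94712) = 1/(-408 + 94712) = 1/94304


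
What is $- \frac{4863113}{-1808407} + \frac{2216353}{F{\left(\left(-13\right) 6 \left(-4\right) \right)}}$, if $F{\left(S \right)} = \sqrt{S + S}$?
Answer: $\frac{4863113}{1808407} + \frac{2216353 \sqrt{39}}{156} \approx 88728.0$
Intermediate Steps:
$F{\left(S \right)} = \sqrt{2} \sqrt{S}$ ($F{\left(S \right)} = \sqrt{2 S} = \sqrt{2} \sqrt{S}$)
$- \frac{4863113}{-1808407} + \frac{2216353}{F{\left(\left(-13\right) 6 \left(-4\right) \right)}} = - \frac{4863113}{-1808407} + \frac{2216353}{\sqrt{2} \sqrt{\left(-13\right) 6 \left(-4\right)}} = \left(-4863113\right) \left(- \frac{1}{1808407}\right) + \frac{2216353}{\sqrt{2} \sqrt{\left(-78\right) \left(-4\right)}} = \frac{4863113}{1808407} + \frac{2216353}{\sqrt{2} \sqrt{312}} = \frac{4863113}{1808407} + \frac{2216353}{\sqrt{2} \cdot 2 \sqrt{78}} = \frac{4863113}{1808407} + \frac{2216353}{4 \sqrt{39}} = \frac{4863113}{1808407} + 2216353 \frac{\sqrt{39}}{156} = \frac{4863113}{1808407} + \frac{2216353 \sqrt{39}}{156}$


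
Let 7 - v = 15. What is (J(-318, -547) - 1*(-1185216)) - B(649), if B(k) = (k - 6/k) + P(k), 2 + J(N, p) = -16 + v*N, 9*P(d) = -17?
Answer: 6933821300/5841 ≈ 1.1871e+6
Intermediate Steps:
P(d) = -17/9 (P(d) = (⅑)*(-17) = -17/9)
v = -8 (v = 7 - 1*15 = 7 - 15 = -8)
J(N, p) = -18 - 8*N (J(N, p) = -2 + (-16 - 8*N) = -18 - 8*N)
B(k) = -17/9 + k - 6/k (B(k) = (k - 6/k) - 17/9 = -17/9 + k - 6/k)
(J(-318, -547) - 1*(-1185216)) - B(649) = ((-18 - 8*(-318)) - 1*(-1185216)) - (-17/9 + 649 - 6/649) = ((-18 + 2544) + 1185216) - (-17/9 + 649 - 6*1/649) = (2526 + 1185216) - (-17/9 + 649 - 6/649) = 1187742 - 1*3779722/5841 = 1187742 - 3779722/5841 = 6933821300/5841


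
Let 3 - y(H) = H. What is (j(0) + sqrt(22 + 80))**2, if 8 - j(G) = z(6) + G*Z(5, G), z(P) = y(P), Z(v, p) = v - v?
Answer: (11 + sqrt(102))**2 ≈ 445.19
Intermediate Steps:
Z(v, p) = 0
y(H) = 3 - H
z(P) = 3 - P
j(G) = 11 (j(G) = 8 - ((3 - 1*6) + G*0) = 8 - ((3 - 6) + 0) = 8 - (-3 + 0) = 8 - 1*(-3) = 8 + 3 = 11)
(j(0) + sqrt(22 + 80))**2 = (11 + sqrt(22 + 80))**2 = (11 + sqrt(102))**2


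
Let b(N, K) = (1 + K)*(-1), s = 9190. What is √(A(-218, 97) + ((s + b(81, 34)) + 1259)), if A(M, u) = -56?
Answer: √10358 ≈ 101.77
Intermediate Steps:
b(N, K) = -1 - K
√(A(-218, 97) + ((s + b(81, 34)) + 1259)) = √(-56 + ((9190 + (-1 - 1*34)) + 1259)) = √(-56 + ((9190 + (-1 - 34)) + 1259)) = √(-56 + ((9190 - 35) + 1259)) = √(-56 + (9155 + 1259)) = √(-56 + 10414) = √10358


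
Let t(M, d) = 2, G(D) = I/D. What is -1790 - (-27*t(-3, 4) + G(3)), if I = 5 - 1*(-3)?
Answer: -5216/3 ≈ -1738.7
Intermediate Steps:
I = 8 (I = 5 + 3 = 8)
G(D) = 8/D
-1790 - (-27*t(-3, 4) + G(3)) = -1790 - (-27*2 + 8/3) = -1790 - (-54 + 8*(⅓)) = -1790 - (-54 + 8/3) = -1790 - 1*(-154/3) = -1790 + 154/3 = -5216/3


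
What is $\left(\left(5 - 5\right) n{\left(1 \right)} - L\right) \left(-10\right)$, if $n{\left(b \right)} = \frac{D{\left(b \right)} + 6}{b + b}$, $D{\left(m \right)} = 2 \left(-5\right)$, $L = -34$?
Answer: $-340$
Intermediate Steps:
$D{\left(m \right)} = -10$
$n{\left(b \right)} = - \frac{2}{b}$ ($n{\left(b \right)} = \frac{-10 + 6}{b + b} = - \frac{4}{2 b} = - 4 \frac{1}{2 b} = - \frac{2}{b}$)
$\left(\left(5 - 5\right) n{\left(1 \right)} - L\right) \left(-10\right) = \left(\left(5 - 5\right) \left(- \frac{2}{1}\right) - -34\right) \left(-10\right) = \left(0 \left(\left(-2\right) 1\right) + 34\right) \left(-10\right) = \left(0 \left(-2\right) + 34\right) \left(-10\right) = \left(0 + 34\right) \left(-10\right) = 34 \left(-10\right) = -340$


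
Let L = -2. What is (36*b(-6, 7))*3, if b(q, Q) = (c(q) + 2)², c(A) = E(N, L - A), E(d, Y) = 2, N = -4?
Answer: 1728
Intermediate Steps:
c(A) = 2
b(q, Q) = 16 (b(q, Q) = (2 + 2)² = 4² = 16)
(36*b(-6, 7))*3 = (36*16)*3 = 576*3 = 1728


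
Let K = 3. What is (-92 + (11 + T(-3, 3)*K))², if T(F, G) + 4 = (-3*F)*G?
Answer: 144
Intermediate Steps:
T(F, G) = -4 - 3*F*G (T(F, G) = -4 + (-3*F)*G = -4 - 3*F*G)
(-92 + (11 + T(-3, 3)*K))² = (-92 + (11 + (-4 - 3*(-3)*3)*3))² = (-92 + (11 + (-4 + 27)*3))² = (-92 + (11 + 23*3))² = (-92 + (11 + 69))² = (-92 + 80)² = (-12)² = 144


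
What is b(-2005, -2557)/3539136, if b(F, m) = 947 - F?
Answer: 123/147464 ≈ 0.00083410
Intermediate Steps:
b(-2005, -2557)/3539136 = (947 - 1*(-2005))/3539136 = (947 + 2005)*(1/3539136) = 2952*(1/3539136) = 123/147464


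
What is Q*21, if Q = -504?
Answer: -10584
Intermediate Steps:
Q*21 = -504*21 = -10584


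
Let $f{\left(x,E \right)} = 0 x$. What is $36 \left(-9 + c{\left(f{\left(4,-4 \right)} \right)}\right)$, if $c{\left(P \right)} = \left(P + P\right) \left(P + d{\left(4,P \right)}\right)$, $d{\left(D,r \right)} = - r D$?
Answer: $-324$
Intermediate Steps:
$d{\left(D,r \right)} = - D r$
$f{\left(x,E \right)} = 0$
$c{\left(P \right)} = - 6 P^{2}$ ($c{\left(P \right)} = \left(P + P\right) \left(P - 4 P\right) = 2 P \left(P - 4 P\right) = 2 P \left(- 3 P\right) = - 6 P^{2}$)
$36 \left(-9 + c{\left(f{\left(4,-4 \right)} \right)}\right) = 36 \left(-9 - 6 \cdot 0^{2}\right) = 36 \left(-9 - 0\right) = 36 \left(-9 + 0\right) = 36 \left(-9\right) = -324$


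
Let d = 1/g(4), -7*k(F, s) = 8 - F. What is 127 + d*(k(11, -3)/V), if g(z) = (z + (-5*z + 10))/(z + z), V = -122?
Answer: 54231/427 ≈ 127.00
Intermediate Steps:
g(z) = (10 - 4*z)/(2*z) (g(z) = (z + (10 - 5*z))/((2*z)) = (10 - 4*z)*(1/(2*z)) = (10 - 4*z)/(2*z))
k(F, s) = -8/7 + F/7 (k(F, s) = -(8 - F)/7 = -8/7 + F/7)
d = -4/3 (d = 1/(-2 + 5/4) = 1/(-¾) = -4/3 ≈ -1.3333)
127 + d*(k(11, -3)/V) = 127 - 4*(-8/7 + (⅐)*11)/(3*(-122)) = 127 - 4*(-8/7 + 11/7)*(-1)/(3*122) = 127 - 4*(-1)/(7*122) = 127 - 4/3*(-3/854) = 127 + 2/427 = 54231/427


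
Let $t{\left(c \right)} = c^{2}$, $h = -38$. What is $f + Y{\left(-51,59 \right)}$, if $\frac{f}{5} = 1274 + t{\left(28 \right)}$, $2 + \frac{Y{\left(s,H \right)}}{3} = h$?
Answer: $10170$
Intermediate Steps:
$Y{\left(s,H \right)} = -120$ ($Y{\left(s,H \right)} = -6 + 3 \left(-38\right) = -6 - 114 = -120$)
$f = 10290$ ($f = 5 \left(1274 + 28^{2}\right) = 5 \left(1274 + 784\right) = 5 \cdot 2058 = 10290$)
$f + Y{\left(-51,59 \right)} = 10290 - 120 = 10170$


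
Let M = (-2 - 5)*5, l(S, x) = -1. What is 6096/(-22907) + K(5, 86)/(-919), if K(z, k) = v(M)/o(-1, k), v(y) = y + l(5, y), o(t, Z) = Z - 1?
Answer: -475364388/1789380305 ≈ -0.26566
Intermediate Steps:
o(t, Z) = -1 + Z
M = -35 (M = -7*5 = -35)
v(y) = -1 + y (v(y) = y - 1 = -1 + y)
K(z, k) = -36/(-1 + k) (K(z, k) = (-1 - 35)/(-1 + k) = -36/(-1 + k))
6096/(-22907) + K(5, 86)/(-919) = 6096/(-22907) - 36/(-1 + 86)/(-919) = 6096*(-1/22907) - 36/85*(-1/919) = -6096/22907 - 36*1/85*(-1/919) = -6096/22907 - 36/85*(-1/919) = -6096/22907 + 36/78115 = -475364388/1789380305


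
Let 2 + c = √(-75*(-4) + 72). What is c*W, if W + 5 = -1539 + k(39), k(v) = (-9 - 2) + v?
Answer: 3032 - 3032*√93 ≈ -26208.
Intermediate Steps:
k(v) = -11 + v
c = -2 + 2*√93 (c = -2 + √(-75*(-4) + 72) = -2 + √(300 + 72) = -2 + √372 = -2 + 2*√93 ≈ 17.287)
W = -1516 (W = -5 + (-1539 + (-11 + 39)) = -5 + (-1539 + 28) = -5 - 1511 = -1516)
c*W = (-2 + 2*√93)*(-1516) = 3032 - 3032*√93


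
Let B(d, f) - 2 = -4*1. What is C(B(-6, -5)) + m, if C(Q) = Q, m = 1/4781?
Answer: -9561/4781 ≈ -1.9998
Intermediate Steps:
B(d, f) = -2 (B(d, f) = 2 - 4*1 = 2 - 4 = -2)
m = 1/4781 ≈ 0.00020916
C(B(-6, -5)) + m = -2 + 1/4781 = -9561/4781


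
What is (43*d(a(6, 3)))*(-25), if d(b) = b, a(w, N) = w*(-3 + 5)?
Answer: -12900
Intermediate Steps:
a(w, N) = 2*w (a(w, N) = w*2 = 2*w)
(43*d(a(6, 3)))*(-25) = (43*(2*6))*(-25) = (43*12)*(-25) = 516*(-25) = -12900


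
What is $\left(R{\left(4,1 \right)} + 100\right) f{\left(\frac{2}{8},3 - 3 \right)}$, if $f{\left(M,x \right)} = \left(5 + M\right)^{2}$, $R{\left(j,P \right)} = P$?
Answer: $\frac{44541}{16} \approx 2783.8$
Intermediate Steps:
$\left(R{\left(4,1 \right)} + 100\right) f{\left(\frac{2}{8},3 - 3 \right)} = \left(1 + 100\right) \left(5 + \frac{2}{8}\right)^{2} = 101 \left(5 + 2 \cdot \frac{1}{8}\right)^{2} = 101 \left(5 + \frac{1}{4}\right)^{2} = 101 \left(\frac{21}{4}\right)^{2} = 101 \cdot \frac{441}{16} = \frac{44541}{16}$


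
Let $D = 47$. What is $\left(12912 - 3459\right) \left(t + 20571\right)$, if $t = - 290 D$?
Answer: $65613273$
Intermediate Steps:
$t = -13630$ ($t = \left(-290\right) 47 = -13630$)
$\left(12912 - 3459\right) \left(t + 20571\right) = \left(12912 - 3459\right) \left(-13630 + 20571\right) = 9453 \cdot 6941 = 65613273$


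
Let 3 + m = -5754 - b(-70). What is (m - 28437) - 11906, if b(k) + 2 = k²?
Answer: -50998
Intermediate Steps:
b(k) = -2 + k²
m = -10655 (m = -3 + (-5754 - (-2 + (-70)²)) = -3 + (-5754 - (-2 + 4900)) = -3 + (-5754 - 1*4898) = -3 + (-5754 - 4898) = -3 - 10652 = -10655)
(m - 28437) - 11906 = (-10655 - 28437) - 11906 = -39092 - 11906 = -50998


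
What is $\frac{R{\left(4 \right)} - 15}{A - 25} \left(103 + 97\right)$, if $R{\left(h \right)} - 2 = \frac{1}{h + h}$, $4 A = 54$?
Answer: $\frac{5150}{23} \approx 223.91$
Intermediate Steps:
$A = \frac{27}{2}$ ($A = \frac{1}{4} \cdot 54 = \frac{27}{2} \approx 13.5$)
$R{\left(h \right)} = 2 + \frac{1}{2 h}$ ($R{\left(h \right)} = 2 + \frac{1}{h + h} = 2 + \frac{1}{2 h}$)
$\frac{R{\left(4 \right)} - 15}{A - 25} \left(103 + 97\right) = \frac{\left(2 + \frac{1}{2 \cdot 4}\right) - 15}{\frac{27}{2} - 25} \left(103 + 97\right) = \frac{\left(2 + \frac{1}{2} \cdot \frac{1}{4}\right) - 15}{- \frac{23}{2}} \cdot 200 = \left(\left(2 + \frac{1}{8}\right) - 15\right) \left(- \frac{2}{23}\right) 200 = \left(\frac{17}{8} - 15\right) \left(- \frac{2}{23}\right) 200 = \left(- \frac{103}{8}\right) \left(- \frac{2}{23}\right) 200 = \frac{103}{92} \cdot 200 = \frac{5150}{23}$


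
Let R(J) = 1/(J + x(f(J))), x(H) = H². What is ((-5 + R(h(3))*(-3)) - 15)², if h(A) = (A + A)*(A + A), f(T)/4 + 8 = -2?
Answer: 1070794729/2676496 ≈ 400.07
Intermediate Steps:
f(T) = -40 (f(T) = -32 + 4*(-2) = -32 - 8 = -40)
h(A) = 4*A² (h(A) = (2*A)*(2*A) = 4*A²)
R(J) = 1/(1600 + J) (R(J) = 1/(J + (-40)²) = 1/(J + 1600) = 1/(1600 + J))
((-5 + R(h(3))*(-3)) - 15)² = ((-5 - 3/(1600 + 4*3²)) - 15)² = ((-5 - 3/(1600 + 4*9)) - 15)² = ((-5 - 3/(1600 + 36)) - 15)² = ((-5 - 3/1636) - 15)² = (-8183/1636 - 15)² = (-32723/1636)² = 1070794729/2676496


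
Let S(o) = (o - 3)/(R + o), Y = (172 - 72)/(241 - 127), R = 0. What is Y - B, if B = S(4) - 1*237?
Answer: 54179/228 ≈ 237.63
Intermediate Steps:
Y = 50/57 (Y = 100/114 = 100*(1/114) = 50/57 ≈ 0.87719)
S(o) = (-3 + o)/o (S(o) = (o - 3)/(0 + o) = (-3 + o)/o)
B = -947/4 (B = (-3 + 4)/4 - 1*237 = (¼)*1 - 237 = ¼ - 237 = -947/4 ≈ -236.75)
Y - B = 50/57 - 1*(-947/4) = 50/57 + 947/4 = 54179/228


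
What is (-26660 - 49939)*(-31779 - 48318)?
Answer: 6135350103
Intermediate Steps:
(-26660 - 49939)*(-31779 - 48318) = -76599*(-80097) = 6135350103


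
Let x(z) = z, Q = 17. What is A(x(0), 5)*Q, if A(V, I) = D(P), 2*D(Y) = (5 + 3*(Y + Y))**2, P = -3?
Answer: 2873/2 ≈ 1436.5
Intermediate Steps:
D(Y) = (5 + 6*Y)**2/2 (D(Y) = (5 + 3*(Y + Y))**2/2 = (5 + 3*(2*Y))**2/2 = (5 + 6*Y)**2/2)
A(V, I) = 169/2 (A(V, I) = (5 + 6*(-3))**2/2 = (5 - 18)**2/2 = (1/2)*(-13)**2 = (1/2)*169 = 169/2)
A(x(0), 5)*Q = (169/2)*17 = 2873/2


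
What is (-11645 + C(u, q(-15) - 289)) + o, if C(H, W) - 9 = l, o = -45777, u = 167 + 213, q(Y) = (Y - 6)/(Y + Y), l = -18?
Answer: -57431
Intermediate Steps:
q(Y) = (-6 + Y)/(2*Y) (q(Y) = (-6 + Y)/((2*Y)) = (-6 + Y)*(1/(2*Y)) = (-6 + Y)/(2*Y))
u = 380
C(H, W) = -9 (C(H, W) = 9 - 18 = -9)
(-11645 + C(u, q(-15) - 289)) + o = (-11645 - 9) - 45777 = -11654 - 45777 = -57431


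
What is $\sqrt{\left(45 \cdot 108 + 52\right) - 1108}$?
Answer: $2 \sqrt{951} \approx 61.677$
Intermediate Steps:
$\sqrt{\left(45 \cdot 108 + 52\right) - 1108} = \sqrt{\left(4860 + 52\right) - 1108} = \sqrt{4912 - 1108} = \sqrt{3804} = 2 \sqrt{951}$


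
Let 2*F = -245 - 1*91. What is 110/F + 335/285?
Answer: 277/532 ≈ 0.52068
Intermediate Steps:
F = -168 (F = (-245 - 1*91)/2 = (-245 - 91)/2 = (½)*(-336) = -168)
110/F + 335/285 = 110/(-168) + 335/285 = 110*(-1/168) + 335*(1/285) = -55/84 + 67/57 = 277/532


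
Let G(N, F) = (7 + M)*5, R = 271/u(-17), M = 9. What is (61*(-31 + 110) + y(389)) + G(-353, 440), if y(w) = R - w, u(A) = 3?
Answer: 13801/3 ≈ 4600.3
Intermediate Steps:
R = 271/3 ≈ 90.333
G(N, F) = 80 (G(N, F) = (7 + 9)*5 = 16*5 = 80)
y(w) = 271/3 - w
(61*(-31 + 110) + y(389)) + G(-353, 440) = (61*(-31 + 110) + (271/3 - 1*389)) + 80 = (61*79 + (271/3 - 389)) + 80 = (4819 - 896/3) + 80 = 13561/3 + 80 = 13801/3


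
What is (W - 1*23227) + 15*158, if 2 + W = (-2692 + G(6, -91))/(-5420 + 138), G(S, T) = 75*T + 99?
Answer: -55083910/2641 ≈ -20857.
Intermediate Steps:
G(S, T) = 99 + 75*T
W = -573/2641 (W = -2 + (-2692 + (99 + 75*(-91)))/(-5420 + 138) = -2 + (-2692 + (99 - 6825))/(-5282) = -2 + (-2692 - 6726)*(-1/5282) = -2 - 9418*(-1/5282) = -2 + 4709/2641 = -573/2641 ≈ -0.21696)
(W - 1*23227) + 15*158 = (-573/2641 - 1*23227) + 15*158 = (-573/2641 - 23227) + 2370 = -61343080/2641 + 2370 = -55083910/2641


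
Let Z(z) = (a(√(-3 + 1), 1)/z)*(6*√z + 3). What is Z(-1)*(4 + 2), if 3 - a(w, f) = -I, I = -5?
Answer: 36 + 72*I ≈ 36.0 + 72.0*I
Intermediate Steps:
a(w, f) = -2 (a(w, f) = 3 - (-1)*(-5) = 3 - 1*5 = 3 - 5 = -2)
Z(z) = -2*(3 + 6*√z)/z (Z(z) = (-2/z)*(6*√z + 3) = (-2/z)*(3 + 6*√z) = -2*(3 + 6*√z)/z)
Z(-1)*(4 + 2) = (-(-12)*I - 6/(-1))*(4 + 2) = (-(-12)*I - 6*(-1))*6 = (12*I + 6)*6 = (6 + 12*I)*6 = 36 + 72*I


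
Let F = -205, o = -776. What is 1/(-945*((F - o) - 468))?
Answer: -1/97335 ≈ -1.0274e-5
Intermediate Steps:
1/(-945*((F - o) - 468)) = 1/(-945*((-205 - 1*(-776)) - 468)) = 1/(-945*((-205 + 776) - 468)) = 1/(-945*(571 - 468)) = 1/(-945*103) = 1/(-97335) = -1/97335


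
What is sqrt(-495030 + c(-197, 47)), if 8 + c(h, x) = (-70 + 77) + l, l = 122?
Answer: I*sqrt(494909) ≈ 703.5*I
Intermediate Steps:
c(h, x) = 121 (c(h, x) = -8 + ((-70 + 77) + 122) = -8 + (7 + 122) = -8 + 129 = 121)
sqrt(-495030 + c(-197, 47)) = sqrt(-495030 + 121) = sqrt(-494909) = I*sqrt(494909)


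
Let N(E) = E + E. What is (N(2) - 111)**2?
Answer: 11449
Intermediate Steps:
N(E) = 2*E
(N(2) - 111)**2 = (2*2 - 111)**2 = (4 - 111)**2 = (-107)**2 = 11449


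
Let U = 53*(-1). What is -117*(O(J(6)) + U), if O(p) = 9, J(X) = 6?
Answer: 5148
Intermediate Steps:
U = -53
-117*(O(J(6)) + U) = -117*(9 - 53) = -117*(-44) = 5148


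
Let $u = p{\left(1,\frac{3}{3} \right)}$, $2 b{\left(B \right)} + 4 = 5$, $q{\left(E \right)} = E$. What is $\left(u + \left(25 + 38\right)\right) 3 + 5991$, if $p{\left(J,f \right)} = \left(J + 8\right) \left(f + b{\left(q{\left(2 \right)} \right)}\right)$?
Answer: $\frac{12441}{2} \approx 6220.5$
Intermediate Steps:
$b{\left(B \right)} = \frac{1}{2}$ ($b{\left(B \right)} = -2 + \frac{1}{2} \cdot 5 = -2 + \frac{5}{2} = \frac{1}{2}$)
$p{\left(J,f \right)} = \left(\frac{1}{2} + f\right) \left(8 + J\right)$ ($p{\left(J,f \right)} = \left(J + 8\right) \left(f + \frac{1}{2}\right) = \left(8 + J\right) \left(\frac{1}{2} + f\right) = \left(\frac{1}{2} + f\right) \left(8 + J\right)$)
$u = \frac{27}{2}$ ($u = 4 + \frac{1}{2} \cdot 1 + 8 \cdot \frac{3}{3} + 1 \cdot \frac{3}{3} = 4 + \frac{1}{2} + 8 \cdot 3 \cdot \frac{1}{3} + 1 \cdot 3 \cdot \frac{1}{3} = 4 + \frac{1}{2} + 8 \cdot 1 + 1 \cdot 1 = 4 + \frac{1}{2} + 8 + 1 = \frac{27}{2} \approx 13.5$)
$\left(u + \left(25 + 38\right)\right) 3 + 5991 = \left(\frac{27}{2} + \left(25 + 38\right)\right) 3 + 5991 = \left(\frac{27}{2} + 63\right) 3 + 5991 = \frac{153}{2} \cdot 3 + 5991 = \frac{459}{2} + 5991 = \frac{12441}{2}$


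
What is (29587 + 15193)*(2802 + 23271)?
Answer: 1167548940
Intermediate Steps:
(29587 + 15193)*(2802 + 23271) = 44780*26073 = 1167548940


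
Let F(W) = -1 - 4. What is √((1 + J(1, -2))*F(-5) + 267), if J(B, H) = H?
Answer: 4*√17 ≈ 16.492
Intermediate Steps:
F(W) = -5
√((1 + J(1, -2))*F(-5) + 267) = √((1 - 2)*(-5) + 267) = √(-1*(-5) + 267) = √(5 + 267) = √272 = 4*√17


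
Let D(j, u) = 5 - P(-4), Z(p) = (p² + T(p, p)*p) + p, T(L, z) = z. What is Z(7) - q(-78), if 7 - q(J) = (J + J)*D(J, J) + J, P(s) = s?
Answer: -1384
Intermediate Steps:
Z(p) = p + 2*p² (Z(p) = (p² + p*p) + p = (p² + p²) + p = 2*p² + p = p + 2*p²)
D(j, u) = 9 (D(j, u) = 5 - 1*(-4) = 5 + 4 = 9)
q(J) = 7 - 19*J (q(J) = 7 - ((J + J)*9 + J) = 7 - ((2*J)*9 + J) = 7 - (18*J + J) = 7 - 19*J)
Z(7) - q(-78) = 7*(1 + 2*7) - (7 - 19*(-78)) = 7*(1 + 14) - (7 + 1482) = 7*15 - 1*1489 = 105 - 1489 = -1384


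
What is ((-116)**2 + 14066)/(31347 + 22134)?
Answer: 9174/17827 ≈ 0.51461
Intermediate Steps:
((-116)**2 + 14066)/(31347 + 22134) = (13456 + 14066)/53481 = 27522*(1/53481) = 9174/17827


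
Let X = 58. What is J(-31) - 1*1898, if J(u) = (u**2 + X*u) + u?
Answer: -2766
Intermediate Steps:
J(u) = u**2 + 59*u (J(u) = (u**2 + 58*u) + u = u**2 + 59*u)
J(-31) - 1*1898 = -31*(59 - 31) - 1*1898 = -31*28 - 1898 = -868 - 1898 = -2766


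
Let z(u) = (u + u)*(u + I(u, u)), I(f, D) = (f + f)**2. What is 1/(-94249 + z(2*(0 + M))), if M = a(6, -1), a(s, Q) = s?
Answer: -1/80137 ≈ -1.2479e-5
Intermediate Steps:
M = 6
I(f, D) = 4*f**2 (I(f, D) = (2*f)**2 = 4*f**2)
z(u) = 2*u*(u + 4*u**2) (z(u) = (u + u)*(u + 4*u**2) = (2*u)*(u + 4*u**2) = 2*u*(u + 4*u**2))
1/(-94249 + z(2*(0 + M))) = 1/(-94249 + (2*(0 + 6))**2*(2 + 8*(2*(0 + 6)))) = 1/(-94249 + (2*6)**2*(2 + 8*(2*6))) = 1/(-94249 + 12**2*(2 + 8*12)) = 1/(-94249 + 144*(2 + 96)) = 1/(-94249 + 144*98) = 1/(-94249 + 14112) = 1/(-80137) = -1/80137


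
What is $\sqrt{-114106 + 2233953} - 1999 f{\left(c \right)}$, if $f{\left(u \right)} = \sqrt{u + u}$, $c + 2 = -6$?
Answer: $\sqrt{2119847} - 7996 i \approx 1456.0 - 7996.0 i$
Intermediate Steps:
$c = -8$ ($c = -2 - 6 = -8$)
$f{\left(u \right)} = \sqrt{2} \sqrt{u}$ ($f{\left(u \right)} = \sqrt{2 u} = \sqrt{2} \sqrt{u}$)
$\sqrt{-114106 + 2233953} - 1999 f{\left(c \right)} = \sqrt{-114106 + 2233953} - 1999 \sqrt{2} \sqrt{-8} = \sqrt{2119847} - 1999 \sqrt{2} \cdot 2 i \sqrt{2} = \sqrt{2119847} - 1999 \cdot 4 i = \sqrt{2119847} - 7996 i$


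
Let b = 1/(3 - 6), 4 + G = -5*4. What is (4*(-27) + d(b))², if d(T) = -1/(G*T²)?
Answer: 741321/64 ≈ 11583.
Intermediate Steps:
G = -24 (G = -4 - 5*4 = -4 - 20 = -24)
b = -⅓ (b = 1/(-3) = -⅓ ≈ -0.33333)
d(T) = 1/(24*T²) (d(T) = -1/((-24*T²)) = -(-1)/(24*T²) = 1/(24*T²))
(4*(-27) + d(b))² = (4*(-27) + 1/(24*(-⅓)²))² = (-108 + (1/24)*9)² = (-108 + 3/8)² = (-861/8)² = 741321/64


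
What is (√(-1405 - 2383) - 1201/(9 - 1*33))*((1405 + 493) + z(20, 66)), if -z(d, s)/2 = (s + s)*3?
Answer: 664153/12 + 2212*I*√947 ≈ 55346.0 + 68071.0*I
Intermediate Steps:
z(d, s) = -12*s (z(d, s) = -2*(s + s)*3 = -2*2*s*3 = -12*s)
(√(-1405 - 2383) - 1201/(9 - 1*33))*((1405 + 493) + z(20, 66)) = (√(-1405 - 2383) - 1201/(9 - 1*33))*((1405 + 493) - 12*66) = (√(-3788) - 1201/(9 - 33))*(1898 - 792) = (2*I*√947 - 1201/(-24))*1106 = (2*I*√947 - 1201*(-1/24))*1106 = (2*I*√947 + 1201/24)*1106 = (1201/24 + 2*I*√947)*1106 = 664153/12 + 2212*I*√947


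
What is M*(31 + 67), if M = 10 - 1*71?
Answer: -5978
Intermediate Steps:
M = -61 (M = 10 - 71 = -61)
M*(31 + 67) = -61*(31 + 67) = -61*98 = -5978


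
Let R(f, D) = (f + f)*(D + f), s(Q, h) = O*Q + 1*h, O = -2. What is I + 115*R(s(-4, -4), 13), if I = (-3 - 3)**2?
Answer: 15676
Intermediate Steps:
s(Q, h) = h - 2*Q (s(Q, h) = -2*Q + 1*h = -2*Q + h = h - 2*Q)
I = 36 (I = (-6)**2 = 36)
R(f, D) = 2*f*(D + f) (R(f, D) = (2*f)*(D + f) = 2*f*(D + f))
I + 115*R(s(-4, -4), 13) = 36 + 115*(2*(-4 - 2*(-4))*(13 + (-4 - 2*(-4)))) = 36 + 115*(2*(-4 + 8)*(13 + (-4 + 8))) = 36 + 115*(2*4*(13 + 4)) = 36 + 115*(2*4*17) = 36 + 115*136 = 36 + 15640 = 15676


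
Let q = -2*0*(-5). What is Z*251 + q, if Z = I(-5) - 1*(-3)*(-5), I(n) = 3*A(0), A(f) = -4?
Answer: -6777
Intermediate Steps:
I(n) = -12 (I(n) = 3*(-4) = -12)
q = 0 (q = 0*(-5) = 0)
Z = -27 (Z = -12 - 1*(-3)*(-5) = -12 + 3*(-5) = -12 - 15 = -27)
Z*251 + q = -27*251 + 0 = -6777 + 0 = -6777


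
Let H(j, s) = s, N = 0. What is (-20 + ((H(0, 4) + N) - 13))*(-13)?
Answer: 377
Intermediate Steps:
(-20 + ((H(0, 4) + N) - 13))*(-13) = (-20 + ((4 + 0) - 13))*(-13) = (-20 + (4 - 13))*(-13) = (-20 - 9)*(-13) = -29*(-13) = 377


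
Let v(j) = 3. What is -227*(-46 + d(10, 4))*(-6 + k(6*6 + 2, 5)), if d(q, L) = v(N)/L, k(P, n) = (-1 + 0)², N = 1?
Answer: -205435/4 ≈ -51359.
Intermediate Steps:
k(P, n) = 1 (k(P, n) = (-1)² = 1)
d(q, L) = 3/L
-227*(-46 + d(10, 4))*(-6 + k(6*6 + 2, 5)) = -227*(-46 + 3/4)*(-6 + 1) = -227*(-46 + 3*(¼))*(-5) = -227*(-46 + ¾)*(-5) = -(-41087)*(-5)/4 = -227*905/4 = -205435/4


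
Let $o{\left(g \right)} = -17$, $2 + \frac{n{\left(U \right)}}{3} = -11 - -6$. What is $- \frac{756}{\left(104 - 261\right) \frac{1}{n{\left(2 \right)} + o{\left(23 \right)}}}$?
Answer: $- \frac{28728}{157} \approx -182.98$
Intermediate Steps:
$n{\left(U \right)} = -21$ ($n{\left(U \right)} = -6 + 3 \left(-11 - -6\right) = -6 + 3 \left(-11 + 6\right) = -6 + 3 \left(-5\right) = -6 - 15 = -21$)
$- \frac{756}{\left(104 - 261\right) \frac{1}{n{\left(2 \right)} + o{\left(23 \right)}}} = - \frac{756}{\left(104 - 261\right) \frac{1}{-21 - 17}} = - \frac{756}{\left(-157\right) \frac{1}{-38}} = - \frac{756}{\left(-157\right) \left(- \frac{1}{38}\right)} = - \frac{756}{\frac{157}{38}} = \left(-756\right) \frac{38}{157} = - \frac{28728}{157}$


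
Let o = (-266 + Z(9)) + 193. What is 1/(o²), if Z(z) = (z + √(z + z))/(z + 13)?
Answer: 484/(1597 - 3*√2)² ≈ 0.00019079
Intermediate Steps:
Z(z) = (z + √2*√z)/(13 + z) (Z(z) = (z + √(2*z))/(13 + z) = (z + √2*√z)/(13 + z))
o = -1597/22 + 3*√2/22 (o = (-266 + (9 + √2*√9)/(13 + 9)) + 193 = (-266 + (9 + √2*3)/22) + 193 = (-266 + (9 + 3*√2)/22) + 193 = (-266 + (9/22 + 3*√2/22)) + 193 = (-5843/22 + 3*√2/22) + 193 = -1597/22 + 3*√2/22 ≈ -72.398)
1/(o²) = 1/((-1597/22 + 3*√2/22)²) = (-1597/22 + 3*√2/22)⁻²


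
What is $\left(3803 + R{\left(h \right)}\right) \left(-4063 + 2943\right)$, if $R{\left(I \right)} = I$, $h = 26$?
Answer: $-4288480$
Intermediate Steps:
$\left(3803 + R{\left(h \right)}\right) \left(-4063 + 2943\right) = \left(3803 + 26\right) \left(-4063 + 2943\right) = 3829 \left(-1120\right) = -4288480$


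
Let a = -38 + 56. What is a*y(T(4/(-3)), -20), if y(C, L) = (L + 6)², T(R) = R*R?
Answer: 3528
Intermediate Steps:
T(R) = R²
y(C, L) = (6 + L)²
a = 18
a*y(T(4/(-3)), -20) = 18*(6 - 20)² = 18*(-14)² = 18*196 = 3528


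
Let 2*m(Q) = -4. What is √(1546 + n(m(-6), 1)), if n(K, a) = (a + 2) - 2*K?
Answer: √1553 ≈ 39.408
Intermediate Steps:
m(Q) = -2 (m(Q) = (½)*(-4) = -2)
n(K, a) = 2 + a - 2*K (n(K, a) = (2 + a) - 2*K = 2 + a - 2*K)
√(1546 + n(m(-6), 1)) = √(1546 + (2 + 1 - 2*(-2))) = √(1546 + (2 + 1 + 4)) = √(1546 + 7) = √1553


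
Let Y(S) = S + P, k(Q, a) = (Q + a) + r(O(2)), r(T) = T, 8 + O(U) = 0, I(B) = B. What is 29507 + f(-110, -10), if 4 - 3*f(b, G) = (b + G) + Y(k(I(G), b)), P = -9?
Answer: 29594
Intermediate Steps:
O(U) = -8 (O(U) = -8 + 0 = -8)
k(Q, a) = -8 + Q + a (k(Q, a) = (Q + a) - 8 = -8 + Q + a)
Y(S) = -9 + S (Y(S) = S - 9 = -9 + S)
f(b, G) = 7 - 2*G/3 - 2*b/3 (f(b, G) = 4/3 - ((b + G) + (-9 + (-8 + G + b)))/3 = 4/3 - ((G + b) + (-17 + G + b))/3 = 4/3 - (-17 + 2*G + 2*b)/3 = 4/3 + (17/3 - 2*G/3 - 2*b/3) = 7 - 2*G/3 - 2*b/3)
29507 + f(-110, -10) = 29507 + (7 - ⅔*(-10) - ⅔*(-110)) = 29507 + (7 + 20/3 + 220/3) = 29507 + 87 = 29594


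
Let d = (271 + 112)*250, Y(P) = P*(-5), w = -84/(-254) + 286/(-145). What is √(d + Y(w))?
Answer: √1298911166206/3683 ≈ 309.45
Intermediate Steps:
w = -30232/18415 (w = -84*(-1/254) + 286*(-1/145) = 42/127 - 286/145 = -30232/18415 ≈ -1.6417)
Y(P) = -5*P
d = 95750 (d = 383*250 = 95750)
√(d + Y(w)) = √(95750 - 5*(-30232/18415)) = √(95750 + 30232/3683) = √(352677482/3683) = √1298911166206/3683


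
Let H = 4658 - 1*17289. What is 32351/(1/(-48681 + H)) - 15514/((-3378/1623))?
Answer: -1116708843719/563 ≈ -1.9835e+9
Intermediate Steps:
H = -12631 (H = 4658 - 17289 = -12631)
32351/(1/(-48681 + H)) - 15514/((-3378/1623)) = 32351/(1/(-48681 - 12631)) - 15514/((-3378/1623)) = 32351/(1/(-61312)) - 15514/((-3378*1/1623)) = 32351/(-1/61312) - 15514/(-1126/541) = 32351*(-61312) - 15514*(-541/1126) = -1983504512 + 4196537/563 = -1116708843719/563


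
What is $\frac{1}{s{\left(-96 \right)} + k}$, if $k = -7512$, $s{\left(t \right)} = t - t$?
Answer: $- \frac{1}{7512} \approx -0.00013312$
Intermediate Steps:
$s{\left(t \right)} = 0$
$\frac{1}{s{\left(-96 \right)} + k} = \frac{1}{0 - 7512} = \frac{1}{-7512} = - \frac{1}{7512}$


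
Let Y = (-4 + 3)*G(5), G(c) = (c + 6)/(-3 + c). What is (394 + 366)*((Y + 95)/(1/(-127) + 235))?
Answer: 2159635/7461 ≈ 289.46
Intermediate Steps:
G(c) = (6 + c)/(-3 + c)
Y = -11/2 (Y = (-4 + 3)*((6 + 5)/(-3 + 5)) = -11/2 ≈ -5.5000)
(394 + 366)*((Y + 95)/(1/(-127) + 235)) = (394 + 366)*((-11/2 + 95)/(1/(-127) + 235)) = 760*(179/(2*(-1/127 + 235))) = 760*(179/(2*(29844/127))) = 760*((179/2)*(127/29844)) = 760*(22733/59688) = 2159635/7461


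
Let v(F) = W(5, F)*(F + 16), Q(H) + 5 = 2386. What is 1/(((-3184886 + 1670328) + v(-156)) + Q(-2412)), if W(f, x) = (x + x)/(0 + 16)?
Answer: -1/1509447 ≈ -6.6249e-7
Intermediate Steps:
Q(H) = 2381 (Q(H) = -5 + 2386 = 2381)
W(f, x) = x/8 (W(f, x) = (2*x)/16 = (2*x)*(1/16) = x/8)
v(F) = F*(16 + F)/8 (v(F) = (F/8)*(F + 16) = (F/8)*(16 + F) = F*(16 + F)/8)
1/(((-3184886 + 1670328) + v(-156)) + Q(-2412)) = 1/(((-3184886 + 1670328) + (⅛)*(-156)*(16 - 156)) + 2381) = 1/((-1514558 + (⅛)*(-156)*(-140)) + 2381) = 1/((-1514558 + 2730) + 2381) = 1/(-1511828 + 2381) = 1/(-1509447) = -1/1509447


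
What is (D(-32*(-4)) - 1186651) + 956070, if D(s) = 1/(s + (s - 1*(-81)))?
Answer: -77705796/337 ≈ -2.3058e+5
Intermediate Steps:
D(s) = 1/(81 + 2*s) (D(s) = 1/(s + (s + 81)) = 1/(s + (81 + s)) = 1/(81 + 2*s))
(D(-32*(-4)) - 1186651) + 956070 = (1/(81 + 2*(-32*(-4))) - 1186651) + 956070 = (1/(81 + 2*128) - 1186651) + 956070 = (1/(81 + 256) - 1186651) + 956070 = (1/337 - 1186651) + 956070 = -399901386/337 + 956070 = -77705796/337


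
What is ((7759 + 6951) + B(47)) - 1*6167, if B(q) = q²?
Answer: 10752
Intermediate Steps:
((7759 + 6951) + B(47)) - 1*6167 = ((7759 + 6951) + 47²) - 1*6167 = (14710 + 2209) - 6167 = 16919 - 6167 = 10752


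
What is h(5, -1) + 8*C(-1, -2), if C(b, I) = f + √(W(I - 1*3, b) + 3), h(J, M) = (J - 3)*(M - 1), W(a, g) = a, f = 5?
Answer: 36 + 8*I*√2 ≈ 36.0 + 11.314*I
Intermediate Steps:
h(J, M) = (-1 + M)*(-3 + J) (h(J, M) = (-3 + J)*(-1 + M) = (-1 + M)*(-3 + J))
C(b, I) = 5 + √I (C(b, I) = 5 + √((I - 1*3) + 3) = 5 + √((I - 3) + 3) = 5 + √((-3 + I) + 3) = 5 + √I)
h(5, -1) + 8*C(-1, -2) = (3 - 1*5 - 3*(-1) + 5*(-1)) + 8*(5 + √(-2)) = (3 - 5 + 3 - 5) + 8*(5 + I*√2) = -4 + (40 + 8*I*√2) = 36 + 8*I*√2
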